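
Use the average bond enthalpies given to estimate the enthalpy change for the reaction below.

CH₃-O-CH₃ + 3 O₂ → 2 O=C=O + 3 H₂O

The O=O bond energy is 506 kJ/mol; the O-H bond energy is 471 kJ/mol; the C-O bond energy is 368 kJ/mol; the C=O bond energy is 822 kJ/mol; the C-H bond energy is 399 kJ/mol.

ΔH ≈ −1466 kJ

Bonds broken (reactants):
  C-H: 6 × 399 = 2394
  C-O: 2 × 368 = 736
  O=O: 3 × 506 = 1518
  Σ(broken) = 4648 kJ
Bonds formed (products):
  C=O: 4 × 822 = 3288
  O-H: 6 × 471 = 2826
  Σ(formed) = 6114 kJ
ΔH = Σ(broken) − Σ(formed) = 4648 − 6114 = −1466 kJ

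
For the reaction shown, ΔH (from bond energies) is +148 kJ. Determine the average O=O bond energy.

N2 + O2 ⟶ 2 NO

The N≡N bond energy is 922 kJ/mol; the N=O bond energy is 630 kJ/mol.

Let D be the O=O bond energy.
Σ(broken) = 1×922 + 1×D = 922 + D
Σ(formed) = 2×630 = 1260
ΔH = Σ(broken) − Σ(formed) = (922 + D) − (1260) = −338 + D
Setting this equal to +148 kJ gives D = 486 kJ/mol.

D(O=O) ≈ 486 kJ/mol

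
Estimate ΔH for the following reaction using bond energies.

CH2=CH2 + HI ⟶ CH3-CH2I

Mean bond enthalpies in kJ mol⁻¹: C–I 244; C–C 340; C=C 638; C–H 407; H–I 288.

Bonds broken (reactants):
  C–H: 4 × 407 = 1628
  C=C: 1 × 638 = 638
  H–I: 1 × 288 = 288
  Σ(broken) = 2554 kJ
Bonds formed (products):
  C–C: 1 × 340 = 340
  C–H: 5 × 407 = 2035
  C–I: 1 × 244 = 244
  Σ(formed) = 2619 kJ
ΔH = Σ(broken) − Σ(formed) = 2554 − 2619 = −65 kJ

ΔH ≈ −65 kJ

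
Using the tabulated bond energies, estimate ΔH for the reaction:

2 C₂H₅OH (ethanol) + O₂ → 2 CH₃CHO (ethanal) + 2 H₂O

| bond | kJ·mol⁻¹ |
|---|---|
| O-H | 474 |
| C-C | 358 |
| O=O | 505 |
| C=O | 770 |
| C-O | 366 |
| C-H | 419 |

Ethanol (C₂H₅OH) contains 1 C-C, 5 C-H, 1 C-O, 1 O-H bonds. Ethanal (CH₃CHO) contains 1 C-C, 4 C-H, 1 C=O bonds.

ΔH ≈ −413 kJ

Bonds broken (reactants):
  C-C: 2 × 358 = 716
  C-H: 10 × 419 = 4190
  C-O: 2 × 366 = 732
  O-H: 2 × 474 = 948
  O=O: 1 × 505 = 505
  Σ(broken) = 7091 kJ
Bonds formed (products):
  C-C: 2 × 358 = 716
  C-H: 8 × 419 = 3352
  C=O: 2 × 770 = 1540
  O-H: 4 × 474 = 1896
  Σ(formed) = 7504 kJ
ΔH = Σ(broken) − Σ(formed) = 7091 − 7504 = −413 kJ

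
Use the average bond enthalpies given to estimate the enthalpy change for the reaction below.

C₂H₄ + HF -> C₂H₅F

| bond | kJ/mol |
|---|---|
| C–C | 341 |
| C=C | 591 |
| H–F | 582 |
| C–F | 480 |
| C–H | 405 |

Bonds broken (reactants):
  C–H: 4 × 405 = 1620
  C=C: 1 × 591 = 591
  H–F: 1 × 582 = 582
  Σ(broken) = 2793 kJ
Bonds formed (products):
  C–C: 1 × 341 = 341
  C–F: 1 × 480 = 480
  C–H: 5 × 405 = 2025
  Σ(formed) = 2846 kJ
ΔH = Σ(broken) − Σ(formed) = 2793 − 2846 = −53 kJ

ΔH ≈ −53 kJ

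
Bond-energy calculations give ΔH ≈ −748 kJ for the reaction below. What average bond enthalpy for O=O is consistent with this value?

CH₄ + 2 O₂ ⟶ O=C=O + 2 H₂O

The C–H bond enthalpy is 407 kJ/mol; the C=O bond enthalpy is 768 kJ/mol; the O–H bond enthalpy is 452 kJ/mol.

Let D be the O=O bond energy.
Σ(broken) = 4×407 + 2×D = 1628 + 2D
Σ(formed) = 2×768 + 4×452 = 3344
ΔH = Σ(broken) − Σ(formed) = (1628 + 2D) − (3344) = −1716 + 2D
Setting this equal to −748 kJ gives 2D = 968, so D = 484 kJ/mol.

D(O=O) ≈ 484 kJ/mol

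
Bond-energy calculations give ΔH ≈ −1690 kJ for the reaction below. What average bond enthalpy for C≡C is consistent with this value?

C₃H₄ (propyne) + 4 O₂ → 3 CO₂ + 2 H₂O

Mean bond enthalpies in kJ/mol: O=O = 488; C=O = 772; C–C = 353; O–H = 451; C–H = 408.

Let D be the C≡C bond energy.
Σ(broken) = 1×D + 1×353 + 4×408 + 4×488 = 3937 + D
Σ(formed) = 6×772 + 4×451 = 6436
ΔH = Σ(broken) − Σ(formed) = (3937 + D) − (6436) = −2499 + D
Setting this equal to −1690 kJ gives D = 809 kJ/mol.

D(C≡C) ≈ 809 kJ/mol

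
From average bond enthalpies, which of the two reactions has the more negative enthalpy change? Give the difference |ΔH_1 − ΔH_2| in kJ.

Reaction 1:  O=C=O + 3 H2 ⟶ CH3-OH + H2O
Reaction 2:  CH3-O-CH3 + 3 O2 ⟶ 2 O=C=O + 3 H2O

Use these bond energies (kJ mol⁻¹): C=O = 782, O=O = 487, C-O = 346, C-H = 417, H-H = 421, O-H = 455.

Reaction 1:
  Bonds broken (reactants):
    C=O: 2 × 782 = 1564
    H-H: 3 × 421 = 1263
    Σ(broken) = 2827 kJ
  Bonds formed (products):
    C-H: 3 × 417 = 1251
    C-O: 1 × 346 = 346
    O-H: 3 × 455 = 1365
    Σ(formed) = 2962 kJ
  ΔH_1 = 2827 − 2962 = −135 kJ
Reaction 2:
  Bonds broken (reactants):
    C-H: 6 × 417 = 2502
    C-O: 2 × 346 = 692
    O=O: 3 × 487 = 1461
    Σ(broken) = 4655 kJ
  Bonds formed (products):
    C=O: 4 × 782 = 3128
    O-H: 6 × 455 = 2730
    Σ(formed) = 5858 kJ
  ΔH_2 = 4655 − 5858 = −1203 kJ
ΔH_1 − ΔH_2 = +1068 kJ, so reaction 2 has the more negative ΔH; |ΔH_1 − ΔH_2| = 1068 kJ.

Reaction 2, by 1068 kJ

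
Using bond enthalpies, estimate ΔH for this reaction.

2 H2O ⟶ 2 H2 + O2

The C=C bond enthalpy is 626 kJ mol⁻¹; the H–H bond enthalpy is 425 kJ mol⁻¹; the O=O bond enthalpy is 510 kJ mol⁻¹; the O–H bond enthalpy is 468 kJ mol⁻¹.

ΔH ≈ +512 kJ

Bonds broken (reactants):
  O–H: 4 × 468 = 1872
  Σ(broken) = 1872 kJ
Bonds formed (products):
  H–H: 2 × 425 = 850
  O=O: 1 × 510 = 510
  Σ(formed) = 1360 kJ
ΔH = Σ(broken) − Σ(formed) = 1872 − 1360 = +512 kJ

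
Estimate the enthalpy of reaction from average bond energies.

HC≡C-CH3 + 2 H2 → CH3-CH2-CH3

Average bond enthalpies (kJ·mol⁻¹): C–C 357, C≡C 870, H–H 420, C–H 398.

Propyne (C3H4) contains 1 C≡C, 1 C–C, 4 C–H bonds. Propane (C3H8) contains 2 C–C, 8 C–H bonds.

Bonds broken (reactants):
  C≡C: 1 × 870 = 870
  C–C: 1 × 357 = 357
  C–H: 4 × 398 = 1592
  H–H: 2 × 420 = 840
  Σ(broken) = 3659 kJ
Bonds formed (products):
  C–C: 2 × 357 = 714
  C–H: 8 × 398 = 3184
  Σ(formed) = 3898 kJ
ΔH = Σ(broken) − Σ(formed) = 3659 − 3898 = −239 kJ

ΔH ≈ −239 kJ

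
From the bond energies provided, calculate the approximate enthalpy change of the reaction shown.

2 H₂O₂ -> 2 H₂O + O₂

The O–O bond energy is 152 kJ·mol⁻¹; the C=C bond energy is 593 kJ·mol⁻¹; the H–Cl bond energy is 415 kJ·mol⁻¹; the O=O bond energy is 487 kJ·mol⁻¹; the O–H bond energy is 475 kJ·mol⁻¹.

Bonds broken (reactants):
  O–H: 4 × 475 = 1900
  O–O: 2 × 152 = 304
  Σ(broken) = 2204 kJ
Bonds formed (products):
  O–H: 4 × 475 = 1900
  O=O: 1 × 487 = 487
  Σ(formed) = 2387 kJ
ΔH = Σ(broken) − Σ(formed) = 2204 − 2387 = −183 kJ

ΔH ≈ −183 kJ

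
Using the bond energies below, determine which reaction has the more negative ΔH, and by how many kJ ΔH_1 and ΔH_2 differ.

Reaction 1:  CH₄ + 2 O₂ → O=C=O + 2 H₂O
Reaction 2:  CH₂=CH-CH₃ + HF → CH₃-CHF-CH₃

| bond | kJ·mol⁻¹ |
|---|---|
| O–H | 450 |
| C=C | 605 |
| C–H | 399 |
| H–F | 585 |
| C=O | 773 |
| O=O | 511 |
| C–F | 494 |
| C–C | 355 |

Reaction 1:
  Bonds broken (reactants):
    C–H: 4 × 399 = 1596
    O=O: 2 × 511 = 1022
    Σ(broken) = 2618 kJ
  Bonds formed (products):
    C=O: 2 × 773 = 1546
    O–H: 4 × 450 = 1800
    Σ(formed) = 3346 kJ
  ΔH_1 = 2618 − 3346 = −728 kJ
Reaction 2:
  Bonds broken (reactants):
    C–C: 1 × 355 = 355
    C–H: 6 × 399 = 2394
    C=C: 1 × 605 = 605
    H–F: 1 × 585 = 585
    Σ(broken) = 3939 kJ
  Bonds formed (products):
    C–C: 2 × 355 = 710
    C–F: 1 × 494 = 494
    C–H: 7 × 399 = 2793
    Σ(formed) = 3997 kJ
  ΔH_2 = 3939 − 3997 = −58 kJ
ΔH_1 − ΔH_2 = −670 kJ, so reaction 1 has the more negative ΔH; |ΔH_1 − ΔH_2| = 670 kJ.

Reaction 1, by 670 kJ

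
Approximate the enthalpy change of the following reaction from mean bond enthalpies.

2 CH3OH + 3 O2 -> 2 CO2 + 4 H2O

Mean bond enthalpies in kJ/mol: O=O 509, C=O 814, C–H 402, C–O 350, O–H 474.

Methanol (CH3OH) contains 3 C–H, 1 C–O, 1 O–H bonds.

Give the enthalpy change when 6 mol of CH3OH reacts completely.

Bonds broken (reactants):
  C–H: 6 × 402 = 2412
  C–O: 2 × 350 = 700
  O–H: 2 × 474 = 948
  O=O: 3 × 509 = 1527
  Σ(broken) = 5587 kJ
Bonds formed (products):
  C=O: 4 × 814 = 3256
  O–H: 8 × 474 = 3792
  Σ(formed) = 7048 kJ
ΔH = Σ(broken) − Σ(formed) = 5587 − 7048 = −1461 kJ
For 3× the reaction as written: 3 × (−1461) = −4383 kJ

ΔH = −4383 kJ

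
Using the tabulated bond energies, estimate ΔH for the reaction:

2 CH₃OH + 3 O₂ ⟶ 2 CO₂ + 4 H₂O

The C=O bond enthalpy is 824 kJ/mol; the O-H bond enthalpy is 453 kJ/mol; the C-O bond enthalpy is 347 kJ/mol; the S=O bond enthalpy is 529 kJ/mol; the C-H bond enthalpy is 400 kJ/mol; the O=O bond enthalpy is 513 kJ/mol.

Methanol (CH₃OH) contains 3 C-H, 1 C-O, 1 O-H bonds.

ΔH ≈ −1381 kJ

Bonds broken (reactants):
  C-H: 6 × 400 = 2400
  C-O: 2 × 347 = 694
  O-H: 2 × 453 = 906
  O=O: 3 × 513 = 1539
  Σ(broken) = 5539 kJ
Bonds formed (products):
  C=O: 4 × 824 = 3296
  O-H: 8 × 453 = 3624
  Σ(formed) = 6920 kJ
ΔH = Σ(broken) − Σ(formed) = 5539 − 6920 = −1381 kJ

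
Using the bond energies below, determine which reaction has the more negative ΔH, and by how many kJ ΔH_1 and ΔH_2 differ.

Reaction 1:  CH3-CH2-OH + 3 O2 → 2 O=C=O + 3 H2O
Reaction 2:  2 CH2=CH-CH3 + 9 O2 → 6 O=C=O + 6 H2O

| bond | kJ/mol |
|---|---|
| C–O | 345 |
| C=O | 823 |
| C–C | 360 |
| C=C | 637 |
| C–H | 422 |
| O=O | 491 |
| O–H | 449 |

Reaction 2, by 2538 kJ

Reaction 1:
  Bonds broken (reactants):
    C–C: 1 × 360 = 360
    C–H: 5 × 422 = 2110
    C–O: 1 × 345 = 345
    O–H: 1 × 449 = 449
    O=O: 3 × 491 = 1473
    Σ(broken) = 4737 kJ
  Bonds formed (products):
    C=O: 4 × 823 = 3292
    O–H: 6 × 449 = 2694
    Σ(formed) = 5986 kJ
  ΔH_1 = 4737 − 5986 = −1249 kJ
Reaction 2:
  Bonds broken (reactants):
    C–C: 2 × 360 = 720
    C–H: 12 × 422 = 5064
    C=C: 2 × 637 = 1274
    O=O: 9 × 491 = 4419
    Σ(broken) = 11477 kJ
  Bonds formed (products):
    C=O: 12 × 823 = 9876
    O–H: 12 × 449 = 5388
    Σ(formed) = 15264 kJ
  ΔH_2 = 11477 − 15264 = −3787 kJ
ΔH_1 − ΔH_2 = +2538 kJ, so reaction 2 has the more negative ΔH; |ΔH_1 − ΔH_2| = 2538 kJ.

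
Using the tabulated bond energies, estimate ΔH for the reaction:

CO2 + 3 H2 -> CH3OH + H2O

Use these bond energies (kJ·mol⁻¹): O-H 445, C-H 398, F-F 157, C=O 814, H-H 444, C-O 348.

Bonds broken (reactants):
  C=O: 2 × 814 = 1628
  H-H: 3 × 444 = 1332
  Σ(broken) = 2960 kJ
Bonds formed (products):
  C-H: 3 × 398 = 1194
  C-O: 1 × 348 = 348
  O-H: 3 × 445 = 1335
  Σ(formed) = 2877 kJ
ΔH = Σ(broken) − Σ(formed) = 2960 − 2877 = +83 kJ

ΔH ≈ +83 kJ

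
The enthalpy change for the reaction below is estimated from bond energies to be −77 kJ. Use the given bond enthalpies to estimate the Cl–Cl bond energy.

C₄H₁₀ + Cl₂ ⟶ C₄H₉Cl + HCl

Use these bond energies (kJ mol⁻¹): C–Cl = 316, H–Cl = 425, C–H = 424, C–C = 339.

D(Cl–Cl) ≈ 240 kJ/mol

Let D be the Cl–Cl bond energy.
Σ(broken) = 3×339 + 10×424 + 1×D = 5257 + D
Σ(formed) = 3×339 + 1×316 + 9×424 + 1×425 = 5574
ΔH = Σ(broken) − Σ(formed) = (5257 + D) − (5574) = −317 + D
Setting this equal to −77 kJ gives D = 240 kJ/mol.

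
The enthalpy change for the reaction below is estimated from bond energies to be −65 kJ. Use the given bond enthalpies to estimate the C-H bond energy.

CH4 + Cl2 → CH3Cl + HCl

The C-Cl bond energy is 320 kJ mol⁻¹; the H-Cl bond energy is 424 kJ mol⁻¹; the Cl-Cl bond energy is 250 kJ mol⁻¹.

D(C-H) ≈ 429 kJ/mol

Let D be the C-H bond energy.
Σ(broken) = 4×D + 1×250 = 250 + 4D
Σ(formed) = 1×320 + 3×D + 1×424 = 744 + 3D
ΔH = Σ(broken) − Σ(formed) = (250 + 4D) − (744 + 3D) = −494 + D
Setting this equal to −65 kJ gives D = 429 kJ/mol.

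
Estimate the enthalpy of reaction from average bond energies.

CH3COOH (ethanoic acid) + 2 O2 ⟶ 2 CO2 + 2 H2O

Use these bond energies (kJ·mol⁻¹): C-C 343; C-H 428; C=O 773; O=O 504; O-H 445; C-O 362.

ΔH ≈ −657 kJ

Bonds broken (reactants):
  C-C: 1 × 343 = 343
  C-H: 3 × 428 = 1284
  C-O: 1 × 362 = 362
  C=O: 1 × 773 = 773
  O-H: 1 × 445 = 445
  O=O: 2 × 504 = 1008
  Σ(broken) = 4215 kJ
Bonds formed (products):
  C=O: 4 × 773 = 3092
  O-H: 4 × 445 = 1780
  Σ(formed) = 4872 kJ
ΔH = Σ(broken) − Σ(formed) = 4215 − 4872 = −657 kJ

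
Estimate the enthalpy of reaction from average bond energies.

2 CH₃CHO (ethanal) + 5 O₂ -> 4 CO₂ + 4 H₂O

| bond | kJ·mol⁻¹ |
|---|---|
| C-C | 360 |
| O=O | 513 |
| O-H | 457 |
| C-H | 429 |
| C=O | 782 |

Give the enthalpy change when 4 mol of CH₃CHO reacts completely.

ΔH = −3262 kJ

Bonds broken (reactants):
  C-C: 2 × 360 = 720
  C-H: 8 × 429 = 3432
  C=O: 2 × 782 = 1564
  O=O: 5 × 513 = 2565
  Σ(broken) = 8281 kJ
Bonds formed (products):
  C=O: 8 × 782 = 6256
  O-H: 8 × 457 = 3656
  Σ(formed) = 9912 kJ
ΔH = Σ(broken) − Σ(formed) = 8281 − 9912 = −1631 kJ
For 2× the reaction as written: 2 × (−1631) = −3262 kJ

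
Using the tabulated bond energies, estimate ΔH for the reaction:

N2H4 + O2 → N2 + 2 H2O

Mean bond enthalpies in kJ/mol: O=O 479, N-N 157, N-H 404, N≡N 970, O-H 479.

Bonds broken (reactants):
  N-H: 4 × 404 = 1616
  N-N: 1 × 157 = 157
  O=O: 1 × 479 = 479
  Σ(broken) = 2252 kJ
Bonds formed (products):
  N≡N: 1 × 970 = 970
  O-H: 4 × 479 = 1916
  Σ(formed) = 2886 kJ
ΔH = Σ(broken) − Σ(formed) = 2252 − 2886 = −634 kJ

ΔH ≈ −634 kJ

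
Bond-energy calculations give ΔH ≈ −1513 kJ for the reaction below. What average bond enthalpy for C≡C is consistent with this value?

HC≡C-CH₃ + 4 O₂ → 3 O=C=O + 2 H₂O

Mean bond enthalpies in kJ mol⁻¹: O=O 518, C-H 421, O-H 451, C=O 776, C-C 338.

Let D be the C≡C bond energy.
Σ(broken) = 1×D + 1×338 + 4×421 + 4×518 = 4094 + D
Σ(formed) = 6×776 + 4×451 = 6460
ΔH = Σ(broken) − Σ(formed) = (4094 + D) − (6460) = −2366 + D
Setting this equal to −1513 kJ gives D = 853 kJ/mol.

D(C≡C) ≈ 853 kJ/mol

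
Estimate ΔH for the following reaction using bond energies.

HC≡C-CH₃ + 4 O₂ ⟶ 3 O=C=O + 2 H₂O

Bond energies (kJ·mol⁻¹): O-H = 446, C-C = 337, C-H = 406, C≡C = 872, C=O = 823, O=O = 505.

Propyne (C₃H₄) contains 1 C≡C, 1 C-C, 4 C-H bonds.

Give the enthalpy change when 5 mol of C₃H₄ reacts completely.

ΔH = −9345 kJ

Bonds broken (reactants):
  C≡C: 1 × 872 = 872
  C-C: 1 × 337 = 337
  C-H: 4 × 406 = 1624
  O=O: 4 × 505 = 2020
  Σ(broken) = 4853 kJ
Bonds formed (products):
  C=O: 6 × 823 = 4938
  O-H: 4 × 446 = 1784
  Σ(formed) = 6722 kJ
ΔH = Σ(broken) − Σ(formed) = 4853 − 6722 = −1869 kJ
For 5× the reaction as written: 5 × (−1869) = −9345 kJ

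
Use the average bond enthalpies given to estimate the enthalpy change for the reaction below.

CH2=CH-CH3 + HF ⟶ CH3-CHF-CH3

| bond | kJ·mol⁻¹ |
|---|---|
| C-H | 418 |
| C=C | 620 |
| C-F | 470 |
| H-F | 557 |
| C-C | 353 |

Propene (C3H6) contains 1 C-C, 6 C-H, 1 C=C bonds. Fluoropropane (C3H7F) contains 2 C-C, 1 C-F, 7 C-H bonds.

ΔH ≈ −64 kJ

Bonds broken (reactants):
  C-C: 1 × 353 = 353
  C-H: 6 × 418 = 2508
  C=C: 1 × 620 = 620
  H-F: 1 × 557 = 557
  Σ(broken) = 4038 kJ
Bonds formed (products):
  C-C: 2 × 353 = 706
  C-F: 1 × 470 = 470
  C-H: 7 × 418 = 2926
  Σ(formed) = 4102 kJ
ΔH = Σ(broken) − Σ(formed) = 4038 − 4102 = −64 kJ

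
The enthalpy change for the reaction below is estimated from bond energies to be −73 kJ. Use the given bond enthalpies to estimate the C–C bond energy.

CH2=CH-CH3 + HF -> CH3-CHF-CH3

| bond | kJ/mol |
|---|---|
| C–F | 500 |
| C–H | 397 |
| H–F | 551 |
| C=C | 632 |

Let D be the C–C bond energy.
Σ(broken) = 1×D + 6×397 + 1×632 + 1×551 = 3565 + D
Σ(formed) = 2×D + 1×500 + 7×397 = 3279 + 2D
ΔH = Σ(broken) − Σ(formed) = (3565 + D) − (3279 + 2D) = +286 − D
Setting this equal to −73 kJ gives D = 359 kJ/mol.

D(C–C) ≈ 359 kJ/mol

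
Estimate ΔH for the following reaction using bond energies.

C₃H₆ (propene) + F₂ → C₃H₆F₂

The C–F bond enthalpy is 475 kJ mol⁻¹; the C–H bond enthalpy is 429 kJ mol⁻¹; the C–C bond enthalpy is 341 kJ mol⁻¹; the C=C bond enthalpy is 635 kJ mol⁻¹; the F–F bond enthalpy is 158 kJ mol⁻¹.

ΔH ≈ −498 kJ

Bonds broken (reactants):
  C–C: 1 × 341 = 341
  C–H: 6 × 429 = 2574
  C=C: 1 × 635 = 635
  F–F: 1 × 158 = 158
  Σ(broken) = 3708 kJ
Bonds formed (products):
  C–C: 2 × 341 = 682
  C–F: 2 × 475 = 950
  C–H: 6 × 429 = 2574
  Σ(formed) = 4206 kJ
ΔH = Σ(broken) − Σ(formed) = 3708 − 4206 = −498 kJ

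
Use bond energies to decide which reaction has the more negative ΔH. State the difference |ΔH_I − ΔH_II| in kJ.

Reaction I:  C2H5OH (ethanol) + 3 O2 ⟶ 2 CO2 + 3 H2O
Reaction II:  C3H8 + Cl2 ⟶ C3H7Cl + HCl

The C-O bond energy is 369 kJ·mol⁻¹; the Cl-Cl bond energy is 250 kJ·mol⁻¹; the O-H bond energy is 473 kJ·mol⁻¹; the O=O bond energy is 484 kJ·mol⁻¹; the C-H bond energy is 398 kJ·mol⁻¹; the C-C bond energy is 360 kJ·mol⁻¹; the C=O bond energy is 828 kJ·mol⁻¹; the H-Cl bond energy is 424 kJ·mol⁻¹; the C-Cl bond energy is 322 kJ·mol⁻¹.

Reaction I, by 1408 kJ

Reaction I:
  Bonds broken (reactants):
    C-C: 1 × 360 = 360
    C-H: 5 × 398 = 1990
    C-O: 1 × 369 = 369
    O-H: 1 × 473 = 473
    O=O: 3 × 484 = 1452
    Σ(broken) = 4644 kJ
  Bonds formed (products):
    C=O: 4 × 828 = 3312
    O-H: 6 × 473 = 2838
    Σ(formed) = 6150 kJ
  ΔH_I = 4644 − 6150 = −1506 kJ
Reaction II:
  Bonds broken (reactants):
    C-C: 2 × 360 = 720
    C-H: 8 × 398 = 3184
    Cl-Cl: 1 × 250 = 250
    Σ(broken) = 4154 kJ
  Bonds formed (products):
    C-C: 2 × 360 = 720
    C-Cl: 1 × 322 = 322
    C-H: 7 × 398 = 2786
    H-Cl: 1 × 424 = 424
    Σ(formed) = 4252 kJ
  ΔH_II = 4154 − 4252 = −98 kJ
ΔH_I − ΔH_II = −1408 kJ, so reaction I has the more negative ΔH; |ΔH_I − ΔH_II| = 1408 kJ.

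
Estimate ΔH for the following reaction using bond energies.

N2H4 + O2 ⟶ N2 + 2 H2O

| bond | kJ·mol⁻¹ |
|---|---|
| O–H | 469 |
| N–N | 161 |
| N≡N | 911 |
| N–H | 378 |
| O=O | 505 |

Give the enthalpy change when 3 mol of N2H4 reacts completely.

Bonds broken (reactants):
  N–H: 4 × 378 = 1512
  N–N: 1 × 161 = 161
  O=O: 1 × 505 = 505
  Σ(broken) = 2178 kJ
Bonds formed (products):
  N≡N: 1 × 911 = 911
  O–H: 4 × 469 = 1876
  Σ(formed) = 2787 kJ
ΔH = Σ(broken) − Σ(formed) = 2178 − 2787 = −609 kJ
For 3× the reaction as written: 3 × (−609) = −1827 kJ

ΔH = −1827 kJ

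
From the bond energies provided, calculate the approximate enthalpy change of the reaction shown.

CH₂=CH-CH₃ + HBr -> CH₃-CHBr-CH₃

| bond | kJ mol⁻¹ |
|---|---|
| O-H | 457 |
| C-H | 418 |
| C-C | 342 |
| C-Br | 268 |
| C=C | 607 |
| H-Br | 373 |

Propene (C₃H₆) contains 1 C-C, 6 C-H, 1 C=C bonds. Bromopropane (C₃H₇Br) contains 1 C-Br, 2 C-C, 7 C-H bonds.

ΔH ≈ −48 kJ

Bonds broken (reactants):
  C-C: 1 × 342 = 342
  C-H: 6 × 418 = 2508
  C=C: 1 × 607 = 607
  H-Br: 1 × 373 = 373
  Σ(broken) = 3830 kJ
Bonds formed (products):
  C-Br: 1 × 268 = 268
  C-C: 2 × 342 = 684
  C-H: 7 × 418 = 2926
  Σ(formed) = 3878 kJ
ΔH = Σ(broken) − Σ(formed) = 3830 − 3878 = −48 kJ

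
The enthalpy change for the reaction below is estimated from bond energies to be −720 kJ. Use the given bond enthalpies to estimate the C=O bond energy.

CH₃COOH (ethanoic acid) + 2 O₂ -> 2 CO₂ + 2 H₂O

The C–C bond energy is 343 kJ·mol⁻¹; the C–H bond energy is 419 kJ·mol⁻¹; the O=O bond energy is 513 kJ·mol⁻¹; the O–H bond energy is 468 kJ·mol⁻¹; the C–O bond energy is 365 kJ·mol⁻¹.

Let D be the C=O bond energy.
Σ(broken) = 1×343 + 3×419 + 1×365 + 1×D + 1×468 + 2×513 = 3459 + D
Σ(formed) = 4×D + 4×468 = 1872 + 4D
ΔH = Σ(broken) − Σ(formed) = (3459 + D) − (1872 + 4D) = +1587 − 3D
Setting this equal to −720 kJ gives 3D = 2307, so D = 769 kJ/mol.

D(C=O) ≈ 769 kJ/mol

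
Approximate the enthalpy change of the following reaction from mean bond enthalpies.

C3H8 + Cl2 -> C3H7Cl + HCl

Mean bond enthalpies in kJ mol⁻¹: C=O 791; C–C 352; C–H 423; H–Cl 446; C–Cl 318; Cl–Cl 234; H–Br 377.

Bonds broken (reactants):
  C–C: 2 × 352 = 704
  C–H: 8 × 423 = 3384
  Cl–Cl: 1 × 234 = 234
  Σ(broken) = 4322 kJ
Bonds formed (products):
  C–C: 2 × 352 = 704
  C–Cl: 1 × 318 = 318
  C–H: 7 × 423 = 2961
  H–Cl: 1 × 446 = 446
  Σ(formed) = 4429 kJ
ΔH = Σ(broken) − Σ(formed) = 4322 − 4429 = −107 kJ

ΔH ≈ −107 kJ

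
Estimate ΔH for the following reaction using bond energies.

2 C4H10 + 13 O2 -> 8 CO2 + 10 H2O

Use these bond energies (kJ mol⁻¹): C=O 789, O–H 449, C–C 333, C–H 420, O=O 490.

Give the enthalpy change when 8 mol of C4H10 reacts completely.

ΔH = −19344 kJ

Bonds broken (reactants):
  C–C: 6 × 333 = 1998
  C–H: 20 × 420 = 8400
  O=O: 13 × 490 = 6370
  Σ(broken) = 16768 kJ
Bonds formed (products):
  C=O: 16 × 789 = 12624
  O–H: 20 × 449 = 8980
  Σ(formed) = 21604 kJ
ΔH = Σ(broken) − Σ(formed) = 16768 − 21604 = −4836 kJ
For 4× the reaction as written: 4 × (−4836) = −19344 kJ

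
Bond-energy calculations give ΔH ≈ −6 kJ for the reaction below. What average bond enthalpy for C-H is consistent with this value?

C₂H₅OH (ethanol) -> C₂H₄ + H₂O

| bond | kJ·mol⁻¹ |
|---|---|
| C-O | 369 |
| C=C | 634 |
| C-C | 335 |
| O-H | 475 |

Let D be the C-H bond energy.
Σ(broken) = 1×335 + 5×D + 1×369 + 1×475 = 1179 + 5D
Σ(formed) = 4×D + 1×634 + 2×475 = 1584 + 4D
ΔH = Σ(broken) − Σ(formed) = (1179 + 5D) − (1584 + 4D) = −405 + D
Setting this equal to −6 kJ gives D = 399 kJ/mol.

D(C-H) ≈ 399 kJ/mol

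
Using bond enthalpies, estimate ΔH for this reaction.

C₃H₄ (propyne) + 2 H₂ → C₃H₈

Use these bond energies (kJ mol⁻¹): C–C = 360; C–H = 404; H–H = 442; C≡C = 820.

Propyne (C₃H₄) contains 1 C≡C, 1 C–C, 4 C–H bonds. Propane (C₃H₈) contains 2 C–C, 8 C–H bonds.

ΔH ≈ −272 kJ

Bonds broken (reactants):
  C≡C: 1 × 820 = 820
  C–C: 1 × 360 = 360
  C–H: 4 × 404 = 1616
  H–H: 2 × 442 = 884
  Σ(broken) = 3680 kJ
Bonds formed (products):
  C–C: 2 × 360 = 720
  C–H: 8 × 404 = 3232
  Σ(formed) = 3952 kJ
ΔH = Σ(broken) − Σ(formed) = 3680 − 3952 = −272 kJ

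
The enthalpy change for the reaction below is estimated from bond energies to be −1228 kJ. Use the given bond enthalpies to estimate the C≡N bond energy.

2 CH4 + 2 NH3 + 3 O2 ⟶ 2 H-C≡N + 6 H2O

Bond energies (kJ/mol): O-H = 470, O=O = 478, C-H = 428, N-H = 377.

D(C≡N) ≈ 926 kJ/mol

Let D be the C≡N bond energy.
Σ(broken) = 8×428 + 6×377 + 3×478 = 7120
Σ(formed) = 2×D + 2×428 + 12×470 = 6496 + 2D
ΔH = Σ(broken) − Σ(formed) = (7120) − (6496 + 2D) = +624 − 2D
Setting this equal to −1228 kJ gives 2D = 1852, so D = 926 kJ/mol.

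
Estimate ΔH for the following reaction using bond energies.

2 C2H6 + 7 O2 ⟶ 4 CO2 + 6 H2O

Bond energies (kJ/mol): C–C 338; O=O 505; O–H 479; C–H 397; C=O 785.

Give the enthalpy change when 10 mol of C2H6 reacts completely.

ΔH = −15265 kJ

Bonds broken (reactants):
  C–C: 2 × 338 = 676
  C–H: 12 × 397 = 4764
  O=O: 7 × 505 = 3535
  Σ(broken) = 8975 kJ
Bonds formed (products):
  C=O: 8 × 785 = 6280
  O–H: 12 × 479 = 5748
  Σ(formed) = 12028 kJ
ΔH = Σ(broken) − Σ(formed) = 8975 − 12028 = −3053 kJ
For 5× the reaction as written: 5 × (−3053) = −15265 kJ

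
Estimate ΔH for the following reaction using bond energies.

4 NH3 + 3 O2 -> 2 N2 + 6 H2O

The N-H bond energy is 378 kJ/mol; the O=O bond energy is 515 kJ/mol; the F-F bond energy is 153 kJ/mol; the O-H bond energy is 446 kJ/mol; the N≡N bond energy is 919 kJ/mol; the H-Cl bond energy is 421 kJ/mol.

ΔH ≈ −1109 kJ

Bonds broken (reactants):
  N-H: 12 × 378 = 4536
  O=O: 3 × 515 = 1545
  Σ(broken) = 6081 kJ
Bonds formed (products):
  N≡N: 2 × 919 = 1838
  O-H: 12 × 446 = 5352
  Σ(formed) = 7190 kJ
ΔH = Σ(broken) − Σ(formed) = 6081 − 7190 = −1109 kJ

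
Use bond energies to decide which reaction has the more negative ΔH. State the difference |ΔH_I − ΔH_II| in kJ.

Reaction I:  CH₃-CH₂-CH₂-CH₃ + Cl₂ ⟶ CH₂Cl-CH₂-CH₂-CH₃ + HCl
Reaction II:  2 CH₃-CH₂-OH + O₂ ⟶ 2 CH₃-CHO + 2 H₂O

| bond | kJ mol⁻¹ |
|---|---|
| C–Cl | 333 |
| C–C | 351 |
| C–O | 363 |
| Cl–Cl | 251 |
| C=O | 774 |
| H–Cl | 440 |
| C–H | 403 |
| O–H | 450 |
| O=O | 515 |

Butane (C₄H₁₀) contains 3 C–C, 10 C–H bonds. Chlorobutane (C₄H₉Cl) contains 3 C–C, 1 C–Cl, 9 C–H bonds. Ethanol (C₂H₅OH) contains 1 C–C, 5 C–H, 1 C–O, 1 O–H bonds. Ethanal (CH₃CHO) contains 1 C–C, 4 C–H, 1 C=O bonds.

Reaction I:
  Bonds broken (reactants):
    C–C: 3 × 351 = 1053
    C–H: 10 × 403 = 4030
    Cl–Cl: 1 × 251 = 251
    Σ(broken) = 5334 kJ
  Bonds formed (products):
    C–C: 3 × 351 = 1053
    C–Cl: 1 × 333 = 333
    C–H: 9 × 403 = 3627
    H–Cl: 1 × 440 = 440
    Σ(formed) = 5453 kJ
  ΔH_I = 5334 − 5453 = −119 kJ
Reaction II:
  Bonds broken (reactants):
    C–C: 2 × 351 = 702
    C–H: 10 × 403 = 4030
    C–O: 2 × 363 = 726
    O–H: 2 × 450 = 900
    O=O: 1 × 515 = 515
    Σ(broken) = 6873 kJ
  Bonds formed (products):
    C–C: 2 × 351 = 702
    C–H: 8 × 403 = 3224
    C=O: 2 × 774 = 1548
    O–H: 4 × 450 = 1800
    Σ(formed) = 7274 kJ
  ΔH_II = 6873 − 7274 = −401 kJ
ΔH_I − ΔH_II = +282 kJ, so reaction II has the more negative ΔH; |ΔH_I − ΔH_II| = 282 kJ.

Reaction II, by 282 kJ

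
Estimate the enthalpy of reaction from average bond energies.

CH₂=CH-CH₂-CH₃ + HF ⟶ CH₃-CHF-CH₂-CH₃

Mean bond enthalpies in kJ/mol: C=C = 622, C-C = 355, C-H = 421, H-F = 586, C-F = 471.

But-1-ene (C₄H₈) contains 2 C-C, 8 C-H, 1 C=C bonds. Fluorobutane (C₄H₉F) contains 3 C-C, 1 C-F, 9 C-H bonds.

ΔH ≈ −39 kJ

Bonds broken (reactants):
  C-C: 2 × 355 = 710
  C-H: 8 × 421 = 3368
  C=C: 1 × 622 = 622
  H-F: 1 × 586 = 586
  Σ(broken) = 5286 kJ
Bonds formed (products):
  C-C: 3 × 355 = 1065
  C-F: 1 × 471 = 471
  C-H: 9 × 421 = 3789
  Σ(formed) = 5325 kJ
ΔH = Σ(broken) − Σ(formed) = 5286 − 5325 = −39 kJ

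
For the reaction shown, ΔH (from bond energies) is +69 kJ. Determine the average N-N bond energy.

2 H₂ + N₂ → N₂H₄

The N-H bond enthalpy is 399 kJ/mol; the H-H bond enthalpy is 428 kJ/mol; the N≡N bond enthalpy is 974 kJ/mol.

D(N-N) ≈ 165 kJ/mol

Let D be the N-N bond energy.
Σ(broken) = 2×428 + 1×974 = 1830
Σ(formed) = 4×399 + 1×D = 1596 + D
ΔH = Σ(broken) − Σ(formed) = (1830) − (1596 + D) = +234 − D
Setting this equal to +69 kJ gives D = 165 kJ/mol.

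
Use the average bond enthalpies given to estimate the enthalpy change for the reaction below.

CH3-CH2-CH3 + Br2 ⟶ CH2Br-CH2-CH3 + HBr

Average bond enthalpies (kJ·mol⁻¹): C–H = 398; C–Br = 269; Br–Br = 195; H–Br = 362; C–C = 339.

Bonds broken (reactants):
  Br–Br: 1 × 195 = 195
  C–C: 2 × 339 = 678
  C–H: 8 × 398 = 3184
  Σ(broken) = 4057 kJ
Bonds formed (products):
  C–Br: 1 × 269 = 269
  C–C: 2 × 339 = 678
  C–H: 7 × 398 = 2786
  H–Br: 1 × 362 = 362
  Σ(formed) = 4095 kJ
ΔH = Σ(broken) − Σ(formed) = 4057 − 4095 = −38 kJ

ΔH ≈ −38 kJ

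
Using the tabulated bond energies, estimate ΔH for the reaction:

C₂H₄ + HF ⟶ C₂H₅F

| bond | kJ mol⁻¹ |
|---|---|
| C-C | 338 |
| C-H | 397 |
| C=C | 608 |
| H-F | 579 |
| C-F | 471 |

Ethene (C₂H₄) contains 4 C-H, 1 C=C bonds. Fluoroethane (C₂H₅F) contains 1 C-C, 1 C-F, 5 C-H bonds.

ΔH ≈ −19 kJ

Bonds broken (reactants):
  C-H: 4 × 397 = 1588
  C=C: 1 × 608 = 608
  H-F: 1 × 579 = 579
  Σ(broken) = 2775 kJ
Bonds formed (products):
  C-C: 1 × 338 = 338
  C-F: 1 × 471 = 471
  C-H: 5 × 397 = 1985
  Σ(formed) = 2794 kJ
ΔH = Σ(broken) − Σ(formed) = 2775 − 2794 = −19 kJ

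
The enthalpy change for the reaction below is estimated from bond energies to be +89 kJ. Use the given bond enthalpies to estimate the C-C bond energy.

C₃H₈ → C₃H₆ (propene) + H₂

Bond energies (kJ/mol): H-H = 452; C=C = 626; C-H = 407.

Let D be the C-C bond energy.
Σ(broken) = 2×D + 8×407 = 3256 + 2D
Σ(formed) = 1×D + 6×407 + 1×626 + 1×452 = 3520 + D
ΔH = Σ(broken) − Σ(formed) = (3256 + 2D) − (3520 + D) = −264 + D
Setting this equal to +89 kJ gives D = 353 kJ/mol.

D(C-C) ≈ 353 kJ/mol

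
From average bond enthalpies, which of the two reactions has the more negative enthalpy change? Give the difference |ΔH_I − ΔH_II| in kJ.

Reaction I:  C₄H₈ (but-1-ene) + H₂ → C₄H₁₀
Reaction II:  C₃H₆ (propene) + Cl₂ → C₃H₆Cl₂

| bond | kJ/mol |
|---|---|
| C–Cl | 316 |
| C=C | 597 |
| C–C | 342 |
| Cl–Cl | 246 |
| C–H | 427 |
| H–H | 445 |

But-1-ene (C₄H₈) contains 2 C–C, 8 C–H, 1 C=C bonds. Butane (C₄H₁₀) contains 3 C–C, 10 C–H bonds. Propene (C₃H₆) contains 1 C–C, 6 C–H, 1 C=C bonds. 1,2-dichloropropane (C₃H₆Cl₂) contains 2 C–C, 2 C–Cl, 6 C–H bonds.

Reaction I:
  Bonds broken (reactants):
    C–C: 2 × 342 = 684
    C–H: 8 × 427 = 3416
    C=C: 1 × 597 = 597
    H–H: 1 × 445 = 445
    Σ(broken) = 5142 kJ
  Bonds formed (products):
    C–C: 3 × 342 = 1026
    C–H: 10 × 427 = 4270
    Σ(formed) = 5296 kJ
  ΔH_I = 5142 − 5296 = −154 kJ
Reaction II:
  Bonds broken (reactants):
    C–C: 1 × 342 = 342
    C–H: 6 × 427 = 2562
    C=C: 1 × 597 = 597
    Cl–Cl: 1 × 246 = 246
    Σ(broken) = 3747 kJ
  Bonds formed (products):
    C–C: 2 × 342 = 684
    C–Cl: 2 × 316 = 632
    C–H: 6 × 427 = 2562
    Σ(formed) = 3878 kJ
  ΔH_II = 3747 − 3878 = −131 kJ
ΔH_I − ΔH_II = −23 kJ, so reaction I has the more negative ΔH; |ΔH_I − ΔH_II| = 23 kJ.

Reaction I, by 23 kJ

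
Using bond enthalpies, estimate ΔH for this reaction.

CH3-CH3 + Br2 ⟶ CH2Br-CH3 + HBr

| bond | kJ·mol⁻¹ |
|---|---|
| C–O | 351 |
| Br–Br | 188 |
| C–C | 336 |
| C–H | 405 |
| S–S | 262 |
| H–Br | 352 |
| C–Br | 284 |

ΔH ≈ −43 kJ

Bonds broken (reactants):
  Br–Br: 1 × 188 = 188
  C–C: 1 × 336 = 336
  C–H: 6 × 405 = 2430
  Σ(broken) = 2954 kJ
Bonds formed (products):
  C–Br: 1 × 284 = 284
  C–C: 1 × 336 = 336
  C–H: 5 × 405 = 2025
  H–Br: 1 × 352 = 352
  Σ(formed) = 2997 kJ
ΔH = Σ(broken) − Σ(formed) = 2954 − 2997 = −43 kJ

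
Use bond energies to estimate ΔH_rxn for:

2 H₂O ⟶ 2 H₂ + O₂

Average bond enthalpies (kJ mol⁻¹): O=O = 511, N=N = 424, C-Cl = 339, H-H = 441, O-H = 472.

Bonds broken (reactants):
  O-H: 4 × 472 = 1888
  Σ(broken) = 1888 kJ
Bonds formed (products):
  H-H: 2 × 441 = 882
  O=O: 1 × 511 = 511
  Σ(formed) = 1393 kJ
ΔH = Σ(broken) − Σ(formed) = 1888 − 1393 = +495 kJ

ΔH ≈ +495 kJ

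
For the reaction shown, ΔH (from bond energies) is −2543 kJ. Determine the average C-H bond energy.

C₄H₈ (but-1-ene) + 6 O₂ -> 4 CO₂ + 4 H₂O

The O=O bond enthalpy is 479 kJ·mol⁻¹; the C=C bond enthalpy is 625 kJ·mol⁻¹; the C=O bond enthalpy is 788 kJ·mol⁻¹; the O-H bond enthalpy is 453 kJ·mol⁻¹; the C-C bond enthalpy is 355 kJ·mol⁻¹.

Let D be the C-H bond energy.
Σ(broken) = 2×355 + 8×D + 1×625 + 6×479 = 4209 + 8D
Σ(formed) = 8×788 + 8×453 = 9928
ΔH = Σ(broken) − Σ(formed) = (4209 + 8D) − (9928) = −5719 + 8D
Setting this equal to −2543 kJ gives 8D = 3176, so D = 397 kJ/mol.

D(C-H) ≈ 397 kJ/mol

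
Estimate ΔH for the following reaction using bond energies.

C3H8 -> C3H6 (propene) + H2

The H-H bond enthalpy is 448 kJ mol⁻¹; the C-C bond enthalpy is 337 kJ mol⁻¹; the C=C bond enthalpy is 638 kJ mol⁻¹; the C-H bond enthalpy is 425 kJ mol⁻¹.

ΔH ≈ +101 kJ

Bonds broken (reactants):
  C-C: 2 × 337 = 674
  C-H: 8 × 425 = 3400
  Σ(broken) = 4074 kJ
Bonds formed (products):
  C-C: 1 × 337 = 337
  C-H: 6 × 425 = 2550
  C=C: 1 × 638 = 638
  H-H: 1 × 448 = 448
  Σ(formed) = 3973 kJ
ΔH = Σ(broken) − Σ(formed) = 4074 − 3973 = +101 kJ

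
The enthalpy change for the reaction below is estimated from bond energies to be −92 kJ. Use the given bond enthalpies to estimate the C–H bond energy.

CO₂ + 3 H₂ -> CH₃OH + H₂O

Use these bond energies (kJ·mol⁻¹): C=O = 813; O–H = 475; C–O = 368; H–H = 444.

D(C–H) ≈ 419 kJ/mol

Let D be the C–H bond energy.
Σ(broken) = 2×813 + 3×444 = 2958
Σ(formed) = 3×D + 1×368 + 3×475 = 1793 + 3D
ΔH = Σ(broken) − Σ(formed) = (2958) − (1793 + 3D) = +1165 − 3D
Setting this equal to −92 kJ gives 3D = 1257, so D = 419 kJ/mol.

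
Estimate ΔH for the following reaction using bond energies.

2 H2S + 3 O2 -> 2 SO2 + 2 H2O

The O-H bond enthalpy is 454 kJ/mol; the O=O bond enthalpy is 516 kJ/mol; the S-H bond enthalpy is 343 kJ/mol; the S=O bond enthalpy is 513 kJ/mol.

Bonds broken (reactants):
  O=O: 3 × 516 = 1548
  S-H: 4 × 343 = 1372
  Σ(broken) = 2920 kJ
Bonds formed (products):
  O-H: 4 × 454 = 1816
  S=O: 4 × 513 = 2052
  Σ(formed) = 3868 kJ
ΔH = Σ(broken) − Σ(formed) = 2920 − 3868 = −948 kJ

ΔH ≈ −948 kJ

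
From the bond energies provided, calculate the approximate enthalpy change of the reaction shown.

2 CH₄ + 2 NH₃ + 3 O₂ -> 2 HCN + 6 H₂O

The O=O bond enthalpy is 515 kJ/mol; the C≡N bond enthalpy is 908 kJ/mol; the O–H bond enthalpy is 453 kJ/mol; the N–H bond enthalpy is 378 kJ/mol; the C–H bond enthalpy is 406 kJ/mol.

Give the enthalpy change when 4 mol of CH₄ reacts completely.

Bonds broken (reactants):
  C–H: 8 × 406 = 3248
  N–H: 6 × 378 = 2268
  O=O: 3 × 515 = 1545
  Σ(broken) = 7061 kJ
Bonds formed (products):
  C≡N: 2 × 908 = 1816
  C–H: 2 × 406 = 812
  O–H: 12 × 453 = 5436
  Σ(formed) = 8064 kJ
ΔH = Σ(broken) − Σ(formed) = 7061 − 8064 = −1003 kJ
For 2× the reaction as written: 2 × (−1003) = −2006 kJ

ΔH = −2006 kJ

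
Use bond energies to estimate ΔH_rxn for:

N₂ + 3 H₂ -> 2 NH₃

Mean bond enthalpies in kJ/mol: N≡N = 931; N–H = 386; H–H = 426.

Bonds broken (reactants):
  H–H: 3 × 426 = 1278
  N≡N: 1 × 931 = 931
  Σ(broken) = 2209 kJ
Bonds formed (products):
  N–H: 6 × 386 = 2316
  Σ(formed) = 2316 kJ
ΔH = Σ(broken) − Σ(formed) = 2209 − 2316 = −107 kJ

ΔH ≈ −107 kJ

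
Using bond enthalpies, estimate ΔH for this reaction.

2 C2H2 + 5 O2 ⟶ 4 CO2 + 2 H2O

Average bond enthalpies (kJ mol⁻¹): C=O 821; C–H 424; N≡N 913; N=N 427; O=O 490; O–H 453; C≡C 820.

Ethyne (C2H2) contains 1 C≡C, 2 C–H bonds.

ΔH ≈ −2594 kJ

Bonds broken (reactants):
  C≡C: 2 × 820 = 1640
  C–H: 4 × 424 = 1696
  O=O: 5 × 490 = 2450
  Σ(broken) = 5786 kJ
Bonds formed (products):
  C=O: 8 × 821 = 6568
  O–H: 4 × 453 = 1812
  Σ(formed) = 8380 kJ
ΔH = Σ(broken) − Σ(formed) = 5786 − 8380 = −2594 kJ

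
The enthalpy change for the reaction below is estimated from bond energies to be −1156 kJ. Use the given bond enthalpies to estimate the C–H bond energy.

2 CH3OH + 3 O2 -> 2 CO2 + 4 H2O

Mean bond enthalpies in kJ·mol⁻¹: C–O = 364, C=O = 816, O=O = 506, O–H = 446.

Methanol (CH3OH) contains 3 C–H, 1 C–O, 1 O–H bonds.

Let D be the C–H bond energy.
Σ(broken) = 6×D + 2×364 + 2×446 + 3×506 = 3138 + 6D
Σ(formed) = 4×816 + 8×446 = 6832
ΔH = Σ(broken) − Σ(formed) = (3138 + 6D) − (6832) = −3694 + 6D
Setting this equal to −1156 kJ gives 6D = 2538, so D = 423 kJ/mol.

D(C–H) ≈ 423 kJ/mol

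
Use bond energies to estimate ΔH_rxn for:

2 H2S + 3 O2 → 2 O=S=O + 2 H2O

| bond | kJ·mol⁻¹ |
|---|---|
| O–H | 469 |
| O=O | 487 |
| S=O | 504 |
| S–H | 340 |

Bonds broken (reactants):
  O=O: 3 × 487 = 1461
  S–H: 4 × 340 = 1360
  Σ(broken) = 2821 kJ
Bonds formed (products):
  O–H: 4 × 469 = 1876
  S=O: 4 × 504 = 2016
  Σ(formed) = 3892 kJ
ΔH = Σ(broken) − Σ(formed) = 2821 − 3892 = −1071 kJ

ΔH ≈ −1071 kJ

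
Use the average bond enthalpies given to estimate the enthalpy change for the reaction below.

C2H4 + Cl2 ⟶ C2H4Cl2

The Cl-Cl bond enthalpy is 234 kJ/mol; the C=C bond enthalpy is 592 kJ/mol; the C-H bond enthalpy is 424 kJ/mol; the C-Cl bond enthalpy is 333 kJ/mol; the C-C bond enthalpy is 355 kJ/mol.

ΔH ≈ −195 kJ

Bonds broken (reactants):
  C-H: 4 × 424 = 1696
  C=C: 1 × 592 = 592
  Cl-Cl: 1 × 234 = 234
  Σ(broken) = 2522 kJ
Bonds formed (products):
  C-C: 1 × 355 = 355
  C-Cl: 2 × 333 = 666
  C-H: 4 × 424 = 1696
  Σ(formed) = 2717 kJ
ΔH = Σ(broken) − Σ(formed) = 2522 − 2717 = −195 kJ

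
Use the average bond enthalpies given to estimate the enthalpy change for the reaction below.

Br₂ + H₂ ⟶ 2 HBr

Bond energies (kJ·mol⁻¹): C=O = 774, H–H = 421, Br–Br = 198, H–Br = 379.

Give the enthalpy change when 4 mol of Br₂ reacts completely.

Bonds broken (reactants):
  Br–Br: 1 × 198 = 198
  H–H: 1 × 421 = 421
  Σ(broken) = 619 kJ
Bonds formed (products):
  H–Br: 2 × 379 = 758
  Σ(formed) = 758 kJ
ΔH = Σ(broken) − Σ(formed) = 619 − 758 = −139 kJ
For 4× the reaction as written: 4 × (−139) = −556 kJ

ΔH = −556 kJ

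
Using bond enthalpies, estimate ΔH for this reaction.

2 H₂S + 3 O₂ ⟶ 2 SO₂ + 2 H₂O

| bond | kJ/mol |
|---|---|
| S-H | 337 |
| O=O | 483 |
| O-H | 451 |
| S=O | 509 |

ΔH ≈ −1043 kJ

Bonds broken (reactants):
  O=O: 3 × 483 = 1449
  S-H: 4 × 337 = 1348
  Σ(broken) = 2797 kJ
Bonds formed (products):
  O-H: 4 × 451 = 1804
  S=O: 4 × 509 = 2036
  Σ(formed) = 3840 kJ
ΔH = Σ(broken) − Σ(formed) = 2797 − 3840 = −1043 kJ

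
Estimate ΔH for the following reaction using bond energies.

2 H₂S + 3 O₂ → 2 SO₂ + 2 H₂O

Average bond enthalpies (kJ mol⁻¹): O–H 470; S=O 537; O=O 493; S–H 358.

ΔH ≈ −1117 kJ

Bonds broken (reactants):
  O=O: 3 × 493 = 1479
  S–H: 4 × 358 = 1432
  Σ(broken) = 2911 kJ
Bonds formed (products):
  O–H: 4 × 470 = 1880
  S=O: 4 × 537 = 2148
  Σ(formed) = 4028 kJ
ΔH = Σ(broken) − Σ(formed) = 2911 − 4028 = −1117 kJ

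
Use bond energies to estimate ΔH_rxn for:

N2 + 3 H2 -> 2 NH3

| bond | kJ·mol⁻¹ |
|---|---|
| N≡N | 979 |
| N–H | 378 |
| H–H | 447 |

ΔH ≈ +52 kJ

Bonds broken (reactants):
  H–H: 3 × 447 = 1341
  N≡N: 1 × 979 = 979
  Σ(broken) = 2320 kJ
Bonds formed (products):
  N–H: 6 × 378 = 2268
  Σ(formed) = 2268 kJ
ΔH = Σ(broken) − Σ(formed) = 2320 − 2268 = +52 kJ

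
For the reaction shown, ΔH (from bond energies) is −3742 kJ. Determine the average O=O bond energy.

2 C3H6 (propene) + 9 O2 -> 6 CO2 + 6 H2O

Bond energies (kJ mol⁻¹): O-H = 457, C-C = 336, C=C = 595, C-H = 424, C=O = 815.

D(O=O) ≈ 508 kJ/mol

Let D be the O=O bond energy.
Σ(broken) = 2×336 + 12×424 + 2×595 + 9×D = 6950 + 9D
Σ(formed) = 12×815 + 12×457 = 15264
ΔH = Σ(broken) − Σ(formed) = (6950 + 9D) − (15264) = −8314 + 9D
Setting this equal to −3742 kJ gives 9D = 4572, so D = 508 kJ/mol.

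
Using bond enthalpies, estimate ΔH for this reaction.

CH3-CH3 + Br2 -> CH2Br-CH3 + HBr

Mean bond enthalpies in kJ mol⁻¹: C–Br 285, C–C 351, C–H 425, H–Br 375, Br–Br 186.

Bonds broken (reactants):
  Br–Br: 1 × 186 = 186
  C–C: 1 × 351 = 351
  C–H: 6 × 425 = 2550
  Σ(broken) = 3087 kJ
Bonds formed (products):
  C–Br: 1 × 285 = 285
  C–C: 1 × 351 = 351
  C–H: 5 × 425 = 2125
  H–Br: 1 × 375 = 375
  Σ(formed) = 3136 kJ
ΔH = Σ(broken) − Σ(formed) = 3087 − 3136 = −49 kJ

ΔH ≈ −49 kJ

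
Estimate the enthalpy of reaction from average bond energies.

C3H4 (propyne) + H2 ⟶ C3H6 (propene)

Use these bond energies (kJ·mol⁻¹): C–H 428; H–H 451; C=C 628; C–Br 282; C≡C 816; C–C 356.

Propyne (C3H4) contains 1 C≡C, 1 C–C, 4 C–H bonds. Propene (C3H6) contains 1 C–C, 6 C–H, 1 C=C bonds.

Bonds broken (reactants):
  C≡C: 1 × 816 = 816
  C–C: 1 × 356 = 356
  C–H: 4 × 428 = 1712
  H–H: 1 × 451 = 451
  Σ(broken) = 3335 kJ
Bonds formed (products):
  C–C: 1 × 356 = 356
  C–H: 6 × 428 = 2568
  C=C: 1 × 628 = 628
  Σ(formed) = 3552 kJ
ΔH = Σ(broken) − Σ(formed) = 3335 − 3552 = −217 kJ

ΔH ≈ −217 kJ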